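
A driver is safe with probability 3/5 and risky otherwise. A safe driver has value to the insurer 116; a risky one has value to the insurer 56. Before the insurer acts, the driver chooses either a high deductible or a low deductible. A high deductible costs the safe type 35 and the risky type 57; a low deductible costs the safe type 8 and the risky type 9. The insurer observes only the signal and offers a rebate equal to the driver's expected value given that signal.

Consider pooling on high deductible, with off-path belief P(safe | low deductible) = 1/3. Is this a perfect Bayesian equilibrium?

No

At the pooled signal (high deductible) the insurer holds the prior 3/5 and pays 3/5·116 + 2/5·56 = 92. Off-path (low deductible) belief 1/3 gives 1/3·116 + 2/3·56 = 76.
Safe: high deductible gives 92 − 35 = 57; low deductible gives 76 − 8 = 68. Deviates. ✗
Risky: high deductible gives 92 − 57 = 35; low deductible gives 76 − 9 = 67. Deviates. ✗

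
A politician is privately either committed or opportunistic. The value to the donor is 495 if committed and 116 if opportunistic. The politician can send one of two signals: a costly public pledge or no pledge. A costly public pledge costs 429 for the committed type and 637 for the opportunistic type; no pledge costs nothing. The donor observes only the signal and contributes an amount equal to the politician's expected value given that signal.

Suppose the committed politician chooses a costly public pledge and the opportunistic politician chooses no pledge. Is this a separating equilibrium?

No

If types separate, pledge earns payment 495 and no pledge earns 116.
Committed: pledge gives 495 − 429 = 66; no pledge gives 116 − 0 = 116. Would deviate. ✗
Opportunistic: no pledge gives 116 − 0 = 116; pledge gives 495 − 637 = -142. No deviation. ✓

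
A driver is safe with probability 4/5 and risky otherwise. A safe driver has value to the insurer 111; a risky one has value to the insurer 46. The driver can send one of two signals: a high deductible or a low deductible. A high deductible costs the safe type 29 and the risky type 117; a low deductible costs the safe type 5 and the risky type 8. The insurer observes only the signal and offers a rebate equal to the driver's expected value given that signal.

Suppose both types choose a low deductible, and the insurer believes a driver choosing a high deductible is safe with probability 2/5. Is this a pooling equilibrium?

Yes

At the pooled signal (low deductible) the insurer holds the prior 4/5 and pays 4/5·111 + 1/5·46 = 98. Off-path (high deductible) belief 2/5 gives 2/5·111 + 3/5·46 = 72.
Safe: low deductible gives 98 − 5 = 93; high deductible gives 72 − 29 = 43. Stays. ✓
Risky: low deductible gives 98 − 8 = 90; high deductible gives 72 − 117 = -45. Stays. ✓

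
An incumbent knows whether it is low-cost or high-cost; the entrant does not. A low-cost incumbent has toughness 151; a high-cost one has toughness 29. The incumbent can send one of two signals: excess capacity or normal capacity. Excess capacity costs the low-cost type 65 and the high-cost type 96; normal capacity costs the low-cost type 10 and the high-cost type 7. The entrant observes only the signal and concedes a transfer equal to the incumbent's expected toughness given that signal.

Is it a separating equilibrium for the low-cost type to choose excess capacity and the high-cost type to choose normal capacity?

Under separation the entrant infers type exactly: excess capacity → low-cost (pays 151), normal capacity → high-cost (pays 29).
Low-cost: excess capacity gives 151 − 65 = 86; normal capacity gives 29 − 10 = 19. No deviation. ✓
High-cost: normal capacity gives 29 − 7 = 22; excess capacity gives 151 − 96 = 55. Would deviate. ✗

No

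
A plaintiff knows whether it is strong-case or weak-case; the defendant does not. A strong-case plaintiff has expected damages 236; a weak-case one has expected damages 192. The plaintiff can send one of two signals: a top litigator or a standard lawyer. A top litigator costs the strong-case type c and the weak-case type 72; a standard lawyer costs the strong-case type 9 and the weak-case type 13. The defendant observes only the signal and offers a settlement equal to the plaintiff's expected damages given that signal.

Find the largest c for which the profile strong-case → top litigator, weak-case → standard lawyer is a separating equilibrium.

53

Under separation: top litigator → strong-case (pays 236); standard lawyer → weak-case (pays 192).
Weak-case: 192 − 13 = 179 ≥ 236 − 72 = 164. Holds regardless of c. ✓
Strong-case: 236 − c ≥ 192 − 9, so c ≤ 236 − 183 = 53.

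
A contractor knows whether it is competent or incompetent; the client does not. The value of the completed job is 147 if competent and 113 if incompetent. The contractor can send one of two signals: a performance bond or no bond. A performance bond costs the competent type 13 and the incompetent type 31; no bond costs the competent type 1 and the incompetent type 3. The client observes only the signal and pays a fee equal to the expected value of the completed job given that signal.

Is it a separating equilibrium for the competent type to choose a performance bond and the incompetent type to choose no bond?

No

Under separation the client infers type exactly: bond → competent (pays 147), no bond → incompetent (pays 113).
Competent: bond gives 147 − 13 = 134; no bond gives 113 − 1 = 112. No deviation. ✓
Incompetent: no bond gives 113 − 3 = 110; bond gives 147 − 31 = 116. Would deviate. ✗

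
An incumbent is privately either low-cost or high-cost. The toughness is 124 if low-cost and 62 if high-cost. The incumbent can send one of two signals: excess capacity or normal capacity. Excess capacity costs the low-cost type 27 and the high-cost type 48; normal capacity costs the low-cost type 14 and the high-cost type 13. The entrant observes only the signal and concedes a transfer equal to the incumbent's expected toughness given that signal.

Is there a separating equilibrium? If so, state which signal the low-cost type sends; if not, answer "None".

Try low-cost → excess capacity, high-cost → normal capacity:
  If types separate, excess capacity earns payment 124 and normal capacity earns 62.
  Low-cost: excess capacity gives 124 − 27 = 97; normal capacity gives 62 − 14 = 48. No deviation. ✓
  High-cost: normal capacity gives 62 − 13 = 49; excess capacity gives 124 − 48 = 76. Would deviate. ✗
Try low-cost → normal capacity, high-cost → excess capacity:
  If types separate, normal capacity earns payment 124 and excess capacity earns 62.
  Low-cost: normal capacity gives 124 − 14 = 110; excess capacity gives 62 − 27 = 35. No deviation. ✓
  High-cost: excess capacity gives 62 − 48 = 14; normal capacity gives 124 − 13 = 111. Would deviate. ✗
Neither assignment is incentive-compatible.

None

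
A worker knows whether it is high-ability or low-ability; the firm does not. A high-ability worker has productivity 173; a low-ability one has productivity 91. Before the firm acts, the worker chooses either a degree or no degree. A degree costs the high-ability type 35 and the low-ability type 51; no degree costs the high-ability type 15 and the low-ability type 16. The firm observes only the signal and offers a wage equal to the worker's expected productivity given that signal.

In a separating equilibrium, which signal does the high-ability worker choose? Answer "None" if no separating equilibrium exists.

Try high-ability → degree, low-ability → no degree:
  If types separate, degree earns payment 173 and no degree earns 91.
  High-ability: degree gives 173 − 35 = 138; no degree gives 91 − 15 = 76. No deviation. ✓
  Low-ability: no degree gives 91 − 16 = 75; degree gives 173 − 51 = 122. Would deviate. ✗
Try high-ability → no degree, low-ability → degree:
  If types separate, no degree earns payment 173 and degree earns 91.
  High-ability: no degree gives 173 − 15 = 158; degree gives 91 − 35 = 56. No deviation. ✓
  Low-ability: degree gives 91 − 51 = 40; no degree gives 173 − 16 = 157. Would deviate. ✗
Neither assignment is incentive-compatible.

None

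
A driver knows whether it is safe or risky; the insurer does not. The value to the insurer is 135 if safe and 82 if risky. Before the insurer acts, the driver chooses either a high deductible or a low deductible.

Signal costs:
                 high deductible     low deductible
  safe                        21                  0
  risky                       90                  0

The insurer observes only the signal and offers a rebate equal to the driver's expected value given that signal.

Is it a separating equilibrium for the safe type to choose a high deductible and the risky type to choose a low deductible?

Yes

Under separation the insurer infers type exactly: high deductible → safe (pays 135), low deductible → risky (pays 82).
Safe: high deductible gives 135 − 21 = 114; low deductible gives 82 − 0 = 82. No deviation. ✓
Risky: low deductible gives 82 − 0 = 82; high deductible gives 135 − 90 = 45. No deviation. ✓
Both incentive constraints hold.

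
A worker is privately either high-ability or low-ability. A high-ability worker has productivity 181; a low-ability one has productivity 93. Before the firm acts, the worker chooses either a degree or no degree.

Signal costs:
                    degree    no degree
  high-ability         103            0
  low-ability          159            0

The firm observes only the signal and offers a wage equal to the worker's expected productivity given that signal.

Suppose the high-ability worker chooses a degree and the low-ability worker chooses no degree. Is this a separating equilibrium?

No

If types separate, degree earns payment 181 and no degree earns 93.
High-ability: degree gives 181 − 103 = 78; no degree gives 93 − 0 = 93. Would deviate. ✗
Low-ability: no degree gives 93 − 0 = 93; degree gives 181 − 159 = 22. No deviation. ✓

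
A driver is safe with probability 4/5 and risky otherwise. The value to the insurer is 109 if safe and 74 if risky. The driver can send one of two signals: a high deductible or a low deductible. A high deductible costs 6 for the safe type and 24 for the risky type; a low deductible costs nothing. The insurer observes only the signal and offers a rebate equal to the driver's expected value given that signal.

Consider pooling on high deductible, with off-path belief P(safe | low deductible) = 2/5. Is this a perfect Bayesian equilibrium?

On the equilibrium path (high deductible) the insurer holds the prior 4/5 and pays 4/5·109 + 1/5·74 = 102. Off-path (low deductible) belief 2/5 gives 2/5·109 + 3/5·74 = 88.
Safe: high deductible gives 102 − 6 = 96; low deductible gives 88 − 0 = 88. Stays. ✓
Risky: high deductible gives 102 − 24 = 78; low deductible gives 88 − 0 = 88. Deviates. ✗

No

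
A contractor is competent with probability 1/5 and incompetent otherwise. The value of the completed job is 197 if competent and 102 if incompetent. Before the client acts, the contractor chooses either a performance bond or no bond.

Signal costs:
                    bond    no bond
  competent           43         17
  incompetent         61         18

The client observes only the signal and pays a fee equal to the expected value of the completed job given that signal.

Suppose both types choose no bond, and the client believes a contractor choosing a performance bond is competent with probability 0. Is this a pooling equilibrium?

Yes

On the equilibrium path (no bond) the client holds the prior 1/5 and pays 1/5·197 + 4/5·102 = 121. Off-path (bond) belief 0 gives 0·197 + 1·102 = 102.
Competent: no bond gives 121 − 17 = 104; bond gives 102 − 43 = 59. Stays. ✓
Incompetent: no bond gives 121 − 18 = 103; bond gives 102 − 61 = 41. Stays. ✓
Beliefs are Bayes-consistent on-path and both types best-respond.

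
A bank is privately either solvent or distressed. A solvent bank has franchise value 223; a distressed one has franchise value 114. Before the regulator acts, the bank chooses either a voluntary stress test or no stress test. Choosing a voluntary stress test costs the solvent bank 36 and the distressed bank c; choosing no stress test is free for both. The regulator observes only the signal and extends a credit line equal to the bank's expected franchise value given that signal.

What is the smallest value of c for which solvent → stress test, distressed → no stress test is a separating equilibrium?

Under separation: stress test → solvent (pays 223); no stress test → distressed (pays 114).
Solvent: 223 − 36 = 187 ≥ 114 − 0 = 114. Holds regardless of c. ✓
Distressed: 114 − 0 ≥ 223 − c, so c ≥ 223 − 114 = 109.

109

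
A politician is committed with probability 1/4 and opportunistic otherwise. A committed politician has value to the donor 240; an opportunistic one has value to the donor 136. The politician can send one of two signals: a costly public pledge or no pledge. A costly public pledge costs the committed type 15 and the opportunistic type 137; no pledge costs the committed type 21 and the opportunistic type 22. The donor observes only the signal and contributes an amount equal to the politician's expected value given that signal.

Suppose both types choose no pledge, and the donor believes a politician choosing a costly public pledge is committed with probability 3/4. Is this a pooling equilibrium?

At the pooled signal (no pledge) the donor holds the prior 1/4 and pays 1/4·240 + 3/4·136 = 162. Off-path (pledge) belief 3/4 gives 3/4·240 + 1/4·136 = 214.
Committed: no pledge gives 162 − 21 = 141; pledge gives 214 − 15 = 199. Deviates. ✗
Opportunistic: no pledge gives 162 − 22 = 140; pledge gives 214 − 137 = 77. Stays. ✓

No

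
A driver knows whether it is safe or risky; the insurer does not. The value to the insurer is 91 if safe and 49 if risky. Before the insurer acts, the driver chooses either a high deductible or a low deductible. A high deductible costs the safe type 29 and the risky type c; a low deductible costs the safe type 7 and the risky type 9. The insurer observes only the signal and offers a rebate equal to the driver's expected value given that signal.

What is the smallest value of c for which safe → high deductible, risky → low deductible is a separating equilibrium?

51

Under separation: high deductible → safe (pays 91); low deductible → risky (pays 49).
Safe: 91 − 29 = 62 ≥ 49 − 7 = 42. Holds regardless of c. ✓
Risky: 49 − 9 ≥ 91 − c, so c ≥ 91 − 40 = 51.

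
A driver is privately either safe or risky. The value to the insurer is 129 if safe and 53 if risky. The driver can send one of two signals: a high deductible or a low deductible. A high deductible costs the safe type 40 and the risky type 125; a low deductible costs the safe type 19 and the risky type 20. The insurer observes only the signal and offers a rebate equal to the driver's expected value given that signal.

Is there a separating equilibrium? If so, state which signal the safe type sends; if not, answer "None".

Try safe → high deductible, risky → low deductible:
  If types separate, high deductible earns payment 129 and low deductible earns 53.
  Safe: high deductible gives 129 − 40 = 89; low deductible gives 53 − 19 = 34. No deviation. ✓
  Risky: low deductible gives 53 − 20 = 33; high deductible gives 129 − 125 = 4. No deviation. ✓
Both hold — the safe type sends high deductible.

high deductible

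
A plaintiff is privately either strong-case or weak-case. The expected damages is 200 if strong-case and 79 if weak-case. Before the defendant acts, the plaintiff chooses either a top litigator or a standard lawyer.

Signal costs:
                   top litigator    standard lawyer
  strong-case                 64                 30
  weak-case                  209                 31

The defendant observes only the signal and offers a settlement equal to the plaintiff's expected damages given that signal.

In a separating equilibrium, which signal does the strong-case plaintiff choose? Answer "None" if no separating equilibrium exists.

top litigator

Try strong-case → top litigator, weak-case → standard lawyer:
  Under separation the defendant infers type exactly: top litigator → strong-case (pays 200), standard lawyer → weak-case (pays 79).
  Strong-case: top litigator gives 200 − 64 = 136; standard lawyer gives 79 − 30 = 49. No deviation. ✓
  Weak-case: standard lawyer gives 79 − 31 = 48; top litigator gives 200 − 209 = -9. No deviation. ✓
Both hold — the strong-case type sends top litigator.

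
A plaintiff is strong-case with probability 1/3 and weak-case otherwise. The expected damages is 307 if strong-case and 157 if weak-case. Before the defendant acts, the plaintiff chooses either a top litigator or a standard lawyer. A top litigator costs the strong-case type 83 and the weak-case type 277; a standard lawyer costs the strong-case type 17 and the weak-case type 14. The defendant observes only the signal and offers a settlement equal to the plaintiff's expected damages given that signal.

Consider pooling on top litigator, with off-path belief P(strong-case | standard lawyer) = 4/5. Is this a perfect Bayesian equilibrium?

On the equilibrium path (top litigator) the defendant holds the prior 1/3 and pays 1/3·307 + 2/3·157 = 207. Off-path (standard lawyer) belief 4/5 gives 4/5·307 + 1/5·157 = 277.
Strong-case: top litigator gives 207 − 83 = 124; standard lawyer gives 277 − 17 = 260. Deviates. ✗
Weak-case: top litigator gives 207 − 277 = -70; standard lawyer gives 277 − 14 = 263. Deviates. ✗

No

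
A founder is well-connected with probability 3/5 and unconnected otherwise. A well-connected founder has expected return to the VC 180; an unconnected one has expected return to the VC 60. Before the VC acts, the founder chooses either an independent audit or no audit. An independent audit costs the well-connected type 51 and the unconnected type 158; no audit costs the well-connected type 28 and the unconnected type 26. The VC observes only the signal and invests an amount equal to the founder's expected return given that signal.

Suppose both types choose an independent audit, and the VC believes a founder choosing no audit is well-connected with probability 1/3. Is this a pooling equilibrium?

At the pooled signal (audit) the VC holds the prior 3/5 and pays 3/5·180 + 2/5·60 = 132. Off-path (no audit) belief 1/3 gives 1/3·180 + 2/3·60 = 100.
Well-connected: audit gives 132 − 51 = 81; no audit gives 100 − 28 = 72. Stays. ✓
Unconnected: audit gives 132 − 158 = -26; no audit gives 100 − 26 = 74. Deviates. ✗

No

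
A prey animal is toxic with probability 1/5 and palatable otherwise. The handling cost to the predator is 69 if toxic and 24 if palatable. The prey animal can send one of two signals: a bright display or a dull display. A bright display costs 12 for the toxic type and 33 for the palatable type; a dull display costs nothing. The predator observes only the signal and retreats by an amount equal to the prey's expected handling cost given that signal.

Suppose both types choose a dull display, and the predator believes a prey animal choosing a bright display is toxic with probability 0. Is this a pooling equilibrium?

At the pooled signal (dull display) the predator holds the prior 1/5 and pays 1/5·69 + 4/5·24 = 33. Off-path (bright display) belief 0 gives 0·69 + 1·24 = 24.
Toxic: dull display gives 33 − 0 = 33; bright display gives 24 − 12 = 12. Stays. ✓
Palatable: dull display gives 33 − 0 = 33; bright display gives 24 − 33 = -9. Stays. ✓

Yes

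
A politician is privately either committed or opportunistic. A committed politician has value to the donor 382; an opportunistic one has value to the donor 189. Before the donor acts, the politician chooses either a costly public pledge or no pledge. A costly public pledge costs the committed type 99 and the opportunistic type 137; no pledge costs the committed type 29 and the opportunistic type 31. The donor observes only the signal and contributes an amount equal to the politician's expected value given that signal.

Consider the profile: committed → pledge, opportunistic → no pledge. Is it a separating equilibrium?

No

If types separate, pledge earns payment 382 and no pledge earns 189.
Committed: pledge gives 382 − 99 = 283; no pledge gives 189 − 29 = 160. No deviation. ✓
Opportunistic: no pledge gives 189 − 31 = 158; pledge gives 382 − 137 = 245. Would deviate. ✗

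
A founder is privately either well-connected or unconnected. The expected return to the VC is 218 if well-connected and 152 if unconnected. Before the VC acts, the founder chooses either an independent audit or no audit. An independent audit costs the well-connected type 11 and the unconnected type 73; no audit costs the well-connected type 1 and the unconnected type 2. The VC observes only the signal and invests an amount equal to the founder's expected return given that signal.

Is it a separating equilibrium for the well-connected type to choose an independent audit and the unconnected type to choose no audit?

If types separate, audit earns payment 218 and no audit earns 152.
Well-connected: audit gives 218 − 11 = 207; no audit gives 152 − 1 = 151. No deviation. ✓
Unconnected: no audit gives 152 − 2 = 150; audit gives 218 − 73 = 145. No deviation. ✓
Neither type gains from mimicking the other.

Yes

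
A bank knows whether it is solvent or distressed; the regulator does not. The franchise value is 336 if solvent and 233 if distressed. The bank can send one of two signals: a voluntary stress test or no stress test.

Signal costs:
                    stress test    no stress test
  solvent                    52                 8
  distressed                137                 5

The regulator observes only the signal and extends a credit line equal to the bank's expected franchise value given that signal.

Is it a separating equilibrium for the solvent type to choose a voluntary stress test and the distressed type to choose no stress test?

Yes

If types separate, stress test earns payment 336 and no stress test earns 233.
Solvent: stress test gives 336 − 52 = 284; no stress test gives 233 − 8 = 225. No deviation. ✓
Distressed: no stress test gives 233 − 5 = 228; stress test gives 336 − 137 = 199. No deviation. ✓
Both incentive constraints hold.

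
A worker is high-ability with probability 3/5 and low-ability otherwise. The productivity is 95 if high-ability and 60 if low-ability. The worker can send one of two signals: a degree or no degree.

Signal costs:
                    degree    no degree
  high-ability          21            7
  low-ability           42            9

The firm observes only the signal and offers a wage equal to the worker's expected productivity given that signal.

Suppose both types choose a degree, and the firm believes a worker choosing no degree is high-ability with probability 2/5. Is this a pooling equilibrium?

No

At the pooled signal (degree) the firm holds the prior 3/5 and pays 3/5·95 + 2/5·60 = 81. Off-path (no degree) belief 2/5 gives 2/5·95 + 3/5·60 = 74.
High-ability: degree gives 81 − 21 = 60; no degree gives 74 − 7 = 67. Deviates. ✗
Low-ability: degree gives 81 − 42 = 39; no degree gives 74 − 9 = 65. Deviates. ✗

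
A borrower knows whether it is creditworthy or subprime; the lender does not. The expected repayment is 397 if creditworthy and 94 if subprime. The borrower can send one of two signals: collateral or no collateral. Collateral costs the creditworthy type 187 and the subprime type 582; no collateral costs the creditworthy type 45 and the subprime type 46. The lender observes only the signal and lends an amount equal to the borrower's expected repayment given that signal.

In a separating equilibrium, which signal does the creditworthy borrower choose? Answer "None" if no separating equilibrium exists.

collateral

Try creditworthy → collateral, subprime → no collateral:
  If types separate, collateral earns payment 397 and no collateral earns 94.
  Creditworthy: collateral gives 397 − 187 = 210; no collateral gives 94 − 45 = 49. No deviation. ✓
  Subprime: no collateral gives 94 − 46 = 48; collateral gives 397 − 582 = -185. No deviation. ✓
Both hold — the creditworthy type sends collateral.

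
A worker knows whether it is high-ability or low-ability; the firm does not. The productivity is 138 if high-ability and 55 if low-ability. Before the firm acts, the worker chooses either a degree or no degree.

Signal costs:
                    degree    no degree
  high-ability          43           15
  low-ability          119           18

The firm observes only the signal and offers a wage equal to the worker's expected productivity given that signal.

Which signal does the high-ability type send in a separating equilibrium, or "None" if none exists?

degree

Try high-ability → degree, low-ability → no degree:
  Under separation the firm infers type exactly: degree → high-ability (pays 138), no degree → low-ability (pays 55).
  High-ability: degree gives 138 − 43 = 95; no degree gives 55 − 15 = 40. No deviation. ✓
  Low-ability: no degree gives 55 − 18 = 37; degree gives 138 − 119 = 19. No deviation. ✓
Both hold — the high-ability type sends degree.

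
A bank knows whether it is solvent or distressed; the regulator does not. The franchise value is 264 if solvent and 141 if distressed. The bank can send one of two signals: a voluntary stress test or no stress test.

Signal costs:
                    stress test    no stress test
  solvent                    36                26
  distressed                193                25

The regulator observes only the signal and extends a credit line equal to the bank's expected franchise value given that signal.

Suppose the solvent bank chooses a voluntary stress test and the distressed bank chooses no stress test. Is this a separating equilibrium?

Under separation the regulator infers type exactly: stress test → solvent (pays 264), no stress test → distressed (pays 141).
Solvent: stress test gives 264 − 36 = 228; no stress test gives 141 − 26 = 115. No deviation. ✓
Distressed: no stress test gives 141 − 25 = 116; stress test gives 264 − 193 = 71. No deviation. ✓
Both incentive constraints hold.

Yes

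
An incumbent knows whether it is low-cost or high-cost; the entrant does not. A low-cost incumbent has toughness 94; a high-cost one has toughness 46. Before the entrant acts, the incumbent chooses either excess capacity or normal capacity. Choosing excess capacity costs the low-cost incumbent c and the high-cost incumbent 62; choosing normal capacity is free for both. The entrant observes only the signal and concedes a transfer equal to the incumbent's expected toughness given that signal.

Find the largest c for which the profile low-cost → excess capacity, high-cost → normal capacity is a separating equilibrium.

Under separation: excess capacity → low-cost (pays 94); normal capacity → high-cost (pays 46).
High-cost: 46 − 0 = 46 ≥ 94 − 62 = 32. Holds regardless of c. ✓
Low-cost: 94 − c ≥ 46 − 0, so c ≤ 94 − 46 = 48.

48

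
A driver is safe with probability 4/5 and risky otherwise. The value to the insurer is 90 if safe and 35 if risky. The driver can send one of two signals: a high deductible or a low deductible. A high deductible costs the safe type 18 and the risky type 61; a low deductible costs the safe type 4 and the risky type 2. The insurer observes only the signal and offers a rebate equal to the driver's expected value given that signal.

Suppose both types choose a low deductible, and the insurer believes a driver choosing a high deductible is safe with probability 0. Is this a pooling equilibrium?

At the pooled signal (low deductible) the insurer holds the prior 4/5 and pays 4/5·90 + 1/5·35 = 79. Off-path (high deductible) belief 0 gives 0·90 + 1·35 = 35.
Safe: low deductible gives 79 − 4 = 75; high deductible gives 35 − 18 = 17. Stays. ✓
Risky: low deductible gives 79 − 2 = 77; high deductible gives 35 − 61 = -26. Stays. ✓

Yes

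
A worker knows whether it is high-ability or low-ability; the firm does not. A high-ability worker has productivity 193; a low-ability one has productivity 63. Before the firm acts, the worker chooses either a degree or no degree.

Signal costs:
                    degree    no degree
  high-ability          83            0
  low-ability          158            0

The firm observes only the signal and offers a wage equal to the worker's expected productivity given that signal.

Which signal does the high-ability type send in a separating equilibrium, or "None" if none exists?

degree

Try high-ability → degree, low-ability → no degree:
  Under separation the firm infers type exactly: degree → high-ability (pays 193), no degree → low-ability (pays 63).
  High-ability: degree gives 193 − 83 = 110; no degree gives 63 − 0 = 63. No deviation. ✓
  Low-ability: no degree gives 63 − 0 = 63; degree gives 193 − 158 = 35. No deviation. ✓
Both hold — the high-ability type sends degree.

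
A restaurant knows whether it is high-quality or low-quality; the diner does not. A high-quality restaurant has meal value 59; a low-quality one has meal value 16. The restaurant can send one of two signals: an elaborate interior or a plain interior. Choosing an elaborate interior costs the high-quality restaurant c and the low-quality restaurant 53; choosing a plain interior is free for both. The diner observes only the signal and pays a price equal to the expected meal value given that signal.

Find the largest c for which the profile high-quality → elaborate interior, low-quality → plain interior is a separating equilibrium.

43

Under separation: elaborate interior → high-quality (pays 59); plain interior → low-quality (pays 16).
Low-quality: 16 − 0 = 16 ≥ 59 − 53 = 6. Holds regardless of c. ✓
High-quality: 59 − c ≥ 16 − 0, so c ≤ 59 − 16 = 43.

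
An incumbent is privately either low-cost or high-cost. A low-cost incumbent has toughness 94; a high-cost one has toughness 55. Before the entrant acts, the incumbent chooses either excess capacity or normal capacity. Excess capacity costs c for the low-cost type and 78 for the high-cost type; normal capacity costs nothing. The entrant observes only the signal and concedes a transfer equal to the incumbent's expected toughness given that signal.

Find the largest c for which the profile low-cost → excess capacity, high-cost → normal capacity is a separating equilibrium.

Under separation: excess capacity → low-cost (pays 94); normal capacity → high-cost (pays 55).
High-cost: 55 − 0 = 55 ≥ 94 − 78 = 16. Holds regardless of c. ✓
Low-cost: 94 − c ≥ 55 − 0, so c ≤ 94 − 55 = 39.

39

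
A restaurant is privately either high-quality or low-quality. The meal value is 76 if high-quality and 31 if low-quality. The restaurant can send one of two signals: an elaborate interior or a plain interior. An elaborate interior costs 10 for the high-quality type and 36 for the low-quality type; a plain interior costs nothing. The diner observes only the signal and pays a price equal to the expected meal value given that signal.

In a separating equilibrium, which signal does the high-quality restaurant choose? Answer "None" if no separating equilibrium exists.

None

Try high-quality → elaborate interior, low-quality → plain interior:
  Under separation the diner infers type exactly: elaborate interior → high-quality (pays 76), plain interior → low-quality (pays 31).
  High-quality: elaborate interior gives 76 − 10 = 66; plain interior gives 31 − 0 = 31. No deviation. ✓
  Low-quality: plain interior gives 31 − 0 = 31; elaborate interior gives 76 − 36 = 40. Would deviate. ✗
Try high-quality → plain interior, low-quality → elaborate interior:
  Under separation the diner infers type exactly: plain interior → high-quality (pays 76), elaborate interior → low-quality (pays 31).
  High-quality: plain interior gives 76 − 0 = 76; elaborate interior gives 31 − 10 = 21. No deviation. ✓
  Low-quality: elaborate interior gives 31 − 36 = -5; plain interior gives 76 − 0 = 76. Would deviate. ✗
Neither assignment is incentive-compatible.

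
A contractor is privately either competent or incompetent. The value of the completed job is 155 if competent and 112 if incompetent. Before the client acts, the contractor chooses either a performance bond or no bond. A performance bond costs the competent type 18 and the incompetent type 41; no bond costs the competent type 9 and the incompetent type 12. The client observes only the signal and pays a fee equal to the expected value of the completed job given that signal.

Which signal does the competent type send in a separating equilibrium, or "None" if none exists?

Try competent → bond, incompetent → no bond:
  If types separate, bond earns payment 155 and no bond earns 112.
  Competent: bond gives 155 − 18 = 137; no bond gives 112 − 9 = 103. No deviation. ✓
  Incompetent: no bond gives 112 − 12 = 100; bond gives 155 − 41 = 114. Would deviate. ✗
Try competent → no bond, incompetent → bond:
  If types separate, no bond earns payment 155 and bond earns 112.
  Competent: no bond gives 155 − 9 = 146; bond gives 112 − 18 = 94. No deviation. ✓
  Incompetent: bond gives 112 − 41 = 71; no bond gives 155 − 12 = 143. Would deviate. ✗
Neither assignment is incentive-compatible.

None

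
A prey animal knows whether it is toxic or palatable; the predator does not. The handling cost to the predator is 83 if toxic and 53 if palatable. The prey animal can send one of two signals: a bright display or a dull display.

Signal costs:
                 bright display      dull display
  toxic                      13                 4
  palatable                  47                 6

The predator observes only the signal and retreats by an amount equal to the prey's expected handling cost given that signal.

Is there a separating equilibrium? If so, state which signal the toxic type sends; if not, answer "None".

Try toxic → bright display, palatable → dull display:
  Under separation the predator infers type exactly: bright display → toxic (pays 83), dull display → palatable (pays 53).
  Toxic: bright display gives 83 − 13 = 70; dull display gives 53 − 4 = 49. No deviation. ✓
  Palatable: dull display gives 53 − 6 = 47; bright display gives 83 − 47 = 36. No deviation. ✓
Both hold — the toxic type sends bright display.

bright display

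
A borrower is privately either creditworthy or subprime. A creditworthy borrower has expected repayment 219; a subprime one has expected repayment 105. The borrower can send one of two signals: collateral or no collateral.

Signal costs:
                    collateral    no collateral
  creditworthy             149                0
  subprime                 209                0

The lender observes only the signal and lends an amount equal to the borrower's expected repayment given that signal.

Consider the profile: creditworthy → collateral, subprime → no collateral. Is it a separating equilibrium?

If types separate, collateral earns payment 219 and no collateral earns 105.
Creditworthy: collateral gives 219 − 149 = 70; no collateral gives 105 − 0 = 105. Would deviate. ✗
Subprime: no collateral gives 105 − 0 = 105; collateral gives 219 − 209 = 10. No deviation. ✓

No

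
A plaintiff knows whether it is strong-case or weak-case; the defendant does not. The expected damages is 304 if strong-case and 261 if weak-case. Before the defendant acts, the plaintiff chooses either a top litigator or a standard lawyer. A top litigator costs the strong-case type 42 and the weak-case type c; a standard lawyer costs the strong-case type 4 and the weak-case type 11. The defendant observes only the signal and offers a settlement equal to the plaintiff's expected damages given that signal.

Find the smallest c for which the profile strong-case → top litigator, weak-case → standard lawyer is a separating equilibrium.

54

Under separation: top litigator → strong-case (pays 304); standard lawyer → weak-case (pays 261).
Strong-case: 304 − 42 = 262 ≥ 261 − 4 = 257. Holds regardless of c. ✓
Weak-case: 261 − 11 ≥ 304 − c, so c ≥ 304 − 250 = 54.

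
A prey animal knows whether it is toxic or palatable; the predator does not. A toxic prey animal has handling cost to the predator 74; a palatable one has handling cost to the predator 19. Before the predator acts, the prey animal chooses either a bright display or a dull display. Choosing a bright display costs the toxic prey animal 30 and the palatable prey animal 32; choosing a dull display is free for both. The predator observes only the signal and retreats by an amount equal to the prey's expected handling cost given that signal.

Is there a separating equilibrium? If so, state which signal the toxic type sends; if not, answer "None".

Try toxic → bright display, palatable → dull display:
  If types separate, bright display earns payment 74 and dull display earns 19.
  Toxic: bright display gives 74 − 30 = 44; dull display gives 19 − 0 = 19. No deviation. ✓
  Palatable: dull display gives 19 − 0 = 19; bright display gives 74 − 32 = 42. Would deviate. ✗
Try toxic → dull display, palatable → bright display:
  If types separate, dull display earns payment 74 and bright display earns 19.
  Toxic: dull display gives 74 − 0 = 74; bright display gives 19 − 30 = -11. No deviation. ✓
  Palatable: bright display gives 19 − 32 = -13; dull display gives 74 − 0 = 74. Would deviate. ✗
Neither assignment is incentive-compatible.

None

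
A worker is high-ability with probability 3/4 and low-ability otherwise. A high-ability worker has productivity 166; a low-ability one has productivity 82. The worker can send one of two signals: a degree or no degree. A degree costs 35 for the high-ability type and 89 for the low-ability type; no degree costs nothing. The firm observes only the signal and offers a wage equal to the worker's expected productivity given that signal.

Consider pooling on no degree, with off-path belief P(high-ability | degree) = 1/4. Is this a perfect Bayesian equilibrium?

Yes

At the pooled signal (no degree) the firm holds the prior 3/4 and pays 3/4·166 + 1/4·82 = 145. Off-path (degree) belief 1/4 gives 1/4·166 + 3/4·82 = 103.
High-ability: no degree gives 145 − 0 = 145; degree gives 103 − 35 = 68. Stays. ✓
Low-ability: no degree gives 145 − 0 = 145; degree gives 103 − 89 = 14. Stays. ✓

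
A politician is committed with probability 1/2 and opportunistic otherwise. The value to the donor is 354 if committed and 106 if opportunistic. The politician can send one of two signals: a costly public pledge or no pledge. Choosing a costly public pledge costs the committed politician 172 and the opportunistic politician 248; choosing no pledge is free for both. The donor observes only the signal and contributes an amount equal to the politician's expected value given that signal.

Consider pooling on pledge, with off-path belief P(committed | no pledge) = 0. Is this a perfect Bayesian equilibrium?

On the equilibrium path (pledge) the donor holds the prior 1/2 and pays 1/2·354 + 1/2·106 = 230. Off-path (no pledge) belief 0 gives 0·354 + 1·106 = 106.
Committed: pledge gives 230 − 172 = 58; no pledge gives 106 − 0 = 106. Deviates. ✗
Opportunistic: pledge gives 230 − 248 = -18; no pledge gives 106 − 0 = 106. Deviates. ✗

No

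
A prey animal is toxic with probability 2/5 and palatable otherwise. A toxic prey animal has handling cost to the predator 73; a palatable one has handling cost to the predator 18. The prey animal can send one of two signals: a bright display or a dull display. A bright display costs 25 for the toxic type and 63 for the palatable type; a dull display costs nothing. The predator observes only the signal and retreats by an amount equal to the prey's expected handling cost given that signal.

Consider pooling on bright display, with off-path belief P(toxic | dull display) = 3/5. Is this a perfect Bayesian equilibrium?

At the pooled signal (bright display) the predator holds the prior 2/5 and pays 2/5·73 + 3/5·18 = 40. Off-path (dull display) belief 3/5 gives 3/5·73 + 2/5·18 = 51.
Toxic: bright display gives 40 − 25 = 15; dull display gives 51 − 0 = 51. Deviates. ✗
Palatable: bright display gives 40 − 63 = -23; dull display gives 51 − 0 = 51. Deviates. ✗

No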